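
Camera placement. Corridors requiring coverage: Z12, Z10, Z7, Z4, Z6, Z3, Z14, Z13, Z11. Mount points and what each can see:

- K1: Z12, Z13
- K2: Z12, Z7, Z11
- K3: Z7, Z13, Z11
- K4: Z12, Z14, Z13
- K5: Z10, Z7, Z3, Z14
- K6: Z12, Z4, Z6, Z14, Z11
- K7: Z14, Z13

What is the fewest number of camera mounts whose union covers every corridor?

3

K1, K5, K6 together cover {Z12, Z10, Z7, Z4, Z6, Z3, Z14, Z13, Z11} — every corridor.
No 2 of the 7 camera mounts cover everything (all 21 pairs fall short), so 3 is minimum.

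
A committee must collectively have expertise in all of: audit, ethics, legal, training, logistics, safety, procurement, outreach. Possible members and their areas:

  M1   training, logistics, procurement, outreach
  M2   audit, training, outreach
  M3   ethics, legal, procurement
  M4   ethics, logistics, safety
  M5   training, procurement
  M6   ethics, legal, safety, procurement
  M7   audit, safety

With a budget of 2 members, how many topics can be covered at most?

7

Choosing M1, M6 covers {ethics, legal, training, logistics, safety, procurement, outreach} — 7 topics.
No choice of 2 members does better; here audit is left uncovered.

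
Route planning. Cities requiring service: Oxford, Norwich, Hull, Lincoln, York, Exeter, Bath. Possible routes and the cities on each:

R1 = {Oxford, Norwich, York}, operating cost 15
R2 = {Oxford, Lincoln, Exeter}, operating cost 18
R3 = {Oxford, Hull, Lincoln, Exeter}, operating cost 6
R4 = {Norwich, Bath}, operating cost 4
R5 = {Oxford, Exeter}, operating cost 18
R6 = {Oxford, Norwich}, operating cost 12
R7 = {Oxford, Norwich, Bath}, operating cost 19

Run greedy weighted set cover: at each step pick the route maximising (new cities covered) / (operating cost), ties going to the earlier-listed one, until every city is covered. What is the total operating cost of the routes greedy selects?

25

Pick 1: R3 adds 4 new (Oxford, Hull, Lincoln, Exeter) at operating cost 6 (ratio 4/6).
Pick 2: R4 adds 2 new (Norwich, Bath) at operating cost 4 (ratio 2/4).
Pick 3: R1 adds 1 new (York) at operating cost 15 (ratio 1/15).
Greedy total operating cost: 6 + 4 + 15 = 25.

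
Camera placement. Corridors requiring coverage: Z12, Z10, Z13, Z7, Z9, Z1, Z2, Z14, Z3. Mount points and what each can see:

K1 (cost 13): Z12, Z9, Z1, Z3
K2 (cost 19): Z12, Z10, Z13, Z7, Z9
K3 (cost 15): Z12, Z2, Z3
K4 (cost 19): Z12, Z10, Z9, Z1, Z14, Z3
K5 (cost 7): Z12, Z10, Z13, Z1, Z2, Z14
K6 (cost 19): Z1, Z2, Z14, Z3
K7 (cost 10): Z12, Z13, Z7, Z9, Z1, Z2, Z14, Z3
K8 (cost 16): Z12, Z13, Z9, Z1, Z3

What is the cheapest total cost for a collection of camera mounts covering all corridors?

K5, K7 cover every corridor at cost 7 + 10 = 17.
Any cover uses at least 2 camera mounts; among all covering selections none totals below 17.

17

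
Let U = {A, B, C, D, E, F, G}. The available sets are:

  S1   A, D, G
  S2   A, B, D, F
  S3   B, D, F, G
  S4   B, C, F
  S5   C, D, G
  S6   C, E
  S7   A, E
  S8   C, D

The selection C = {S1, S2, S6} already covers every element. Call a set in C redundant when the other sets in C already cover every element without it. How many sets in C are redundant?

Drop S1: G uncovered — not redundant.
Drop S2: B, F uncovered — not redundant.
Drop S6: C, E uncovered — not redundant.
None of the sets in C is redundant.

0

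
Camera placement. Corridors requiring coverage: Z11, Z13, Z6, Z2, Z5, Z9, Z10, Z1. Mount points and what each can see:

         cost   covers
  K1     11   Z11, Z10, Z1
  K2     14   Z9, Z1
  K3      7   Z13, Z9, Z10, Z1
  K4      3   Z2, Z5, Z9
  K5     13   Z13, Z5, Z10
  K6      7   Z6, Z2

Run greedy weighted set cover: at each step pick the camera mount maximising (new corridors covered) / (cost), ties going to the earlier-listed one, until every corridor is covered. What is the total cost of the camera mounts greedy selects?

Pick 1: K4 adds 3 new (Z2, Z5, Z9) at cost 3 (ratio 3/3).
Pick 2: K3 adds 3 new (Z13, Z10, Z1) at cost 7 (ratio 3/7).
Pick 3: K6 adds 1 new (Z6) at cost 7 (ratio 1/7).
Pick 4: K1 adds 1 new (Z11) at cost 11 (ratio 1/11).
Greedy total cost: 3 + 7 + 7 + 11 = 28.

28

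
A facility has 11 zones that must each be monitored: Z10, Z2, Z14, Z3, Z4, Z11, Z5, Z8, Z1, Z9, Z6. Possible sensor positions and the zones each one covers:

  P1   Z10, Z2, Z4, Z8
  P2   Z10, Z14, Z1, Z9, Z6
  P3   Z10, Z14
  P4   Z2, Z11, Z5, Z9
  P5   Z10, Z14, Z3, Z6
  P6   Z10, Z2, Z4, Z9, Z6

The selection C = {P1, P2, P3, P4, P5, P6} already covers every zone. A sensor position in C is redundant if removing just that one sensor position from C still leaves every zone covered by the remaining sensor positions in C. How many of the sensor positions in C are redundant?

Drop P1: Z8 uncovered — not redundant.
Drop P2: Z1 uncovered — not redundant.
Drop P3: the rest still cover every zone — redundant.
Drop P4: Z11, Z5 uncovered — not redundant.
Drop P5: Z3 uncovered — not redundant.
Drop P6: the rest still cover every zone — redundant.
2 redundant: P3, P6.

2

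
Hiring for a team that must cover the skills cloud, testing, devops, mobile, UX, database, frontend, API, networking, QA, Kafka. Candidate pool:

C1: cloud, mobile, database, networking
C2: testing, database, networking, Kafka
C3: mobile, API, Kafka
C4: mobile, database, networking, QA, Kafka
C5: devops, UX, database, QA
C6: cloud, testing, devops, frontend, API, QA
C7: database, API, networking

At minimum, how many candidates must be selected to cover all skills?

C4, C5, C6 together cover {cloud, testing, devops, mobile, UX, database, frontend, API, networking, QA, Kafka} — every skill.
No 2 of the 7 candidates cover everything (all 21 pairs fall short), so 3 is minimum.

3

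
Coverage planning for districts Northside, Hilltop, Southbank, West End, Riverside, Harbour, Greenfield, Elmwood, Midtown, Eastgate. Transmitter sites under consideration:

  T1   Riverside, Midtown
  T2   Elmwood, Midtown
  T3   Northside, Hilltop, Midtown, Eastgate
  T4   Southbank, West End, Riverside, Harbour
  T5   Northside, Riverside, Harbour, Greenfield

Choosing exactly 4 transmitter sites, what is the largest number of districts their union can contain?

10

Choosing T2, T3, T4, T5 covers {Northside, Hilltop, Southbank, West End, Riverside, Harbour, Greenfield, Elmwood, Midtown, Eastgate} — 10 districts.
That is all 10 districts.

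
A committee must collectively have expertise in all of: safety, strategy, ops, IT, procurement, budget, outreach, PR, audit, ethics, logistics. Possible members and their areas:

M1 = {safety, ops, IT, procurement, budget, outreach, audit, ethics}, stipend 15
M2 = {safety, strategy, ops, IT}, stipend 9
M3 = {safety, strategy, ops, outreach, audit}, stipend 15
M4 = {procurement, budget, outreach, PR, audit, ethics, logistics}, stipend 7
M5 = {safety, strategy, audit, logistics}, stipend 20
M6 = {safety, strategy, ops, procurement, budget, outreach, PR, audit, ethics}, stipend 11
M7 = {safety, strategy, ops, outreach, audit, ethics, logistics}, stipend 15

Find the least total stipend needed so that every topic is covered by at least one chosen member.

M2, M4 cover every topic at stipend 9 + 7 = 16.
Any cover uses at least 2 members; among all covering selections none totals below 16.

16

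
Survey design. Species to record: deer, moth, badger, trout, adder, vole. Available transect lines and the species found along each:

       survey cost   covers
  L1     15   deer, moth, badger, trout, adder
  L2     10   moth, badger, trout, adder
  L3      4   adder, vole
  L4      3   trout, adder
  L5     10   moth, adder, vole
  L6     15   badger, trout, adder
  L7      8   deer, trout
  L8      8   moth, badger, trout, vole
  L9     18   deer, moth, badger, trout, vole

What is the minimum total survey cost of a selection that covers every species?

19

L1, L3 cover every species at survey cost 15 + 4 = 19.
Any cover uses at least 2 transects; among all covering selections none totals below 19.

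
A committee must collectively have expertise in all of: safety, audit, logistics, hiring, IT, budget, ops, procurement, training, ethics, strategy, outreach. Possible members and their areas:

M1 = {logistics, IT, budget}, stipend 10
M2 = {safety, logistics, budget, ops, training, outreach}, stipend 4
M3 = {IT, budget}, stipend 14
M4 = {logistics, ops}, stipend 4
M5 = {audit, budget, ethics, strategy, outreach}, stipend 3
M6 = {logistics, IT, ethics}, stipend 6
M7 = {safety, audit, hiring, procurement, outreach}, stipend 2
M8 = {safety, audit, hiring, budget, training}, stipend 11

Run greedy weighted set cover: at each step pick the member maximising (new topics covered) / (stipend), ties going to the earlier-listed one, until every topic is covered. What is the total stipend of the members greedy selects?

Pick 1: M7 adds 5 new (safety, audit, hiring, procurement, outreach) at stipend 2 (ratio 5/2).
Pick 2: M2 adds 4 new (logistics, budget, ops, training) at stipend 4 (ratio 4/4).
Pick 3: M5 adds 2 new (ethics, strategy) at stipend 3 (ratio 2/3).
Pick 4: M6 adds 1 new (IT) at stipend 6 (ratio 1/6).
Greedy total stipend: 2 + 4 + 3 + 6 = 15.

15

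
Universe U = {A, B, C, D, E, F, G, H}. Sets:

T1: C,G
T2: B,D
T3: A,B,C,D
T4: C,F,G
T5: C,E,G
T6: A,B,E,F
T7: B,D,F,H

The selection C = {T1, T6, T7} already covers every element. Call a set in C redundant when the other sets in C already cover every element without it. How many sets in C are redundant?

0

Drop T1: C, G uncovered — not redundant.
Drop T6: A, E uncovered — not redundant.
Drop T7: D, H uncovered — not redundant.
None of the sets in C is redundant.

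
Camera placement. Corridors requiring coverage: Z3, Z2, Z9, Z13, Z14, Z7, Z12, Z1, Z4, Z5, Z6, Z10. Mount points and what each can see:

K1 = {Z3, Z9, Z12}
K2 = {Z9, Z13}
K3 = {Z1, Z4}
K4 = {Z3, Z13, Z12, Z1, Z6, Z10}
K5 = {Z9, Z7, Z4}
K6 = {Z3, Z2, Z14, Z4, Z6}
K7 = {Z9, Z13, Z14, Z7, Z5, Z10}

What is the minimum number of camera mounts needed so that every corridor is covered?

3

K4, K6, K7 together cover {Z3, Z2, Z9, Z13, Z14, Z7, Z12, Z1, Z4, Z5, Z6, Z10} — every corridor.
No 2 of the 7 camera mounts cover everything (all 21 pairs fall short), so 3 is minimum.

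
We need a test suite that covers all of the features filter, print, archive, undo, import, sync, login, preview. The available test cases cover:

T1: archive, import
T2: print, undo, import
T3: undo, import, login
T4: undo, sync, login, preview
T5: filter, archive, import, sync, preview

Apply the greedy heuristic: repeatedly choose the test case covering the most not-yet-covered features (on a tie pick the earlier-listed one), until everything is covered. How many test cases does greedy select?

Pick 1: T5 covers 5 new features (filter, archive, import, sync, preview).
Pick 2: T2 covers 2 new features (print, undo).
Pick 3: T3 covers 1 new features (login).
Greedy uses 3 test cases.

3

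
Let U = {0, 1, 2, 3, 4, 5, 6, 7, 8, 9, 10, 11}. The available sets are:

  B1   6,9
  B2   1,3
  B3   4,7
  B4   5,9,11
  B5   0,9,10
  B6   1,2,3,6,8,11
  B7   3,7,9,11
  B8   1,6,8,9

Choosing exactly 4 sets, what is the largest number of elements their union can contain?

Choosing B3, B4, B5, B6 covers {0, 1, 2, 3, 4, 5, 6, 7, 8, 9, 10, 11} — 12 elements.
That is all 12 elements.

12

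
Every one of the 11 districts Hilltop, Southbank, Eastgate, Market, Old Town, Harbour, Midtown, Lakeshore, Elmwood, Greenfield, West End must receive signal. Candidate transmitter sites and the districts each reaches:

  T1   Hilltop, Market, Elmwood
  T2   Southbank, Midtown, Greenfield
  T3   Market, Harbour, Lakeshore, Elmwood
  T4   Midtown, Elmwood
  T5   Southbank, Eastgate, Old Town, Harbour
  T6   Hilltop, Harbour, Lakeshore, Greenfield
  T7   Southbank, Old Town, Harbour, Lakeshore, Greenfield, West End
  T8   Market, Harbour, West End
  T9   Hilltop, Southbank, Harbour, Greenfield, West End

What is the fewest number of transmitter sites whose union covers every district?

T1, T2, T5, T7 together cover {Hilltop, Southbank, Eastgate, Market, Old Town, Harbour, Midtown, Lakeshore, Elmwood, Greenfield, West End} — every district.
No 3 of the 9 transmitter sites cover everything (all 84 triples fall short), so 4 is minimum.

4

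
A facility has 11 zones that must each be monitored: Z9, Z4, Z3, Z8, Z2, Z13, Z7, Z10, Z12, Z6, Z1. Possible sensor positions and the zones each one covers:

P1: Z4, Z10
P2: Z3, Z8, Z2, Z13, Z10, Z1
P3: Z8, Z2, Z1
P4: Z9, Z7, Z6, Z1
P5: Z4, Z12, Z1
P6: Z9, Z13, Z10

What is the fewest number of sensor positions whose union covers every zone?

P2, P4, P5 together cover {Z9, Z4, Z3, Z8, Z2, Z13, Z7, Z10, Z12, Z6, Z1} — every zone.
No 2 of the 6 sensor positions cover everything (all 15 pairs fall short), so 3 is minimum.

3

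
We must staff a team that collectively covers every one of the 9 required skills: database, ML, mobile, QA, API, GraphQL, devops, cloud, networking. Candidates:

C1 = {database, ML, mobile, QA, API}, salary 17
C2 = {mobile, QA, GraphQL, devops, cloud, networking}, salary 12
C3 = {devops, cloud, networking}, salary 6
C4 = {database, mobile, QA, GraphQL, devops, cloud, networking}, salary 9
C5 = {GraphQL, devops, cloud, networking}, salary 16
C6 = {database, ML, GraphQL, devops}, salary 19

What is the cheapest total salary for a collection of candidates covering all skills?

C1, C4 cover every skill at salary 17 + 9 = 26.
Any cover uses at least 2 candidates; among all covering selections none totals below 26.

26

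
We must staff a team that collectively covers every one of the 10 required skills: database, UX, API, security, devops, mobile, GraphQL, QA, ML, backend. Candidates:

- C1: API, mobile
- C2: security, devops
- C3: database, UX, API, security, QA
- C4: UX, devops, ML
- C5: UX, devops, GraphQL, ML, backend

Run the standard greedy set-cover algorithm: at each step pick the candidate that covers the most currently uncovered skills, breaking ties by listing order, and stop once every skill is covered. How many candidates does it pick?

3

Pick 1: C3 covers 5 new skills (database, UX, API, security, QA).
Pick 2: C5 covers 4 new skills (devops, GraphQL, ML, backend).
Pick 3: C1 covers 1 new skills (mobile).
Greedy uses 3 candidates.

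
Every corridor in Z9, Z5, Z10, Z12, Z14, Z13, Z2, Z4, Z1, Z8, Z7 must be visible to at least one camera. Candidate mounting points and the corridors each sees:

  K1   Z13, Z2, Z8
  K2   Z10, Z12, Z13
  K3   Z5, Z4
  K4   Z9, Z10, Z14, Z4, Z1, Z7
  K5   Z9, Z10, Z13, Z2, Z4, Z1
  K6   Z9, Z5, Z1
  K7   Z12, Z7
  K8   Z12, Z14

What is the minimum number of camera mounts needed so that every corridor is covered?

4

K1, K2, K3, K4 together cover {Z9, Z5, Z10, Z12, Z14, Z13, Z2, Z4, Z1, Z8, Z7} — every corridor.
No 3 of the 8 camera mounts cover everything (all 56 triples fall short), so 4 is minimum.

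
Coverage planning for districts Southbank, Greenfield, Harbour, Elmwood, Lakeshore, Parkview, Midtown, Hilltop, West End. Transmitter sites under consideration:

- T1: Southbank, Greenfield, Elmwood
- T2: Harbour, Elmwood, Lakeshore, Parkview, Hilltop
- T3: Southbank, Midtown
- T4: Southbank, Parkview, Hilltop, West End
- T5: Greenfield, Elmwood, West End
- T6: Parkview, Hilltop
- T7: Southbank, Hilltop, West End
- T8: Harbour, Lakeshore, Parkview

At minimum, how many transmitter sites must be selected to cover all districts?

T2, T3, T5 together cover {Southbank, Greenfield, Harbour, Elmwood, Lakeshore, Parkview, Midtown, Hilltop, West End} — every district.
No 2 of the 8 transmitter sites cover everything (all 28 pairs fall short), so 3 is minimum.
Greedy (largest uncovered first) would take T2, T1, T3, T4 — 4 transmitter sites — but 3 suffice.

3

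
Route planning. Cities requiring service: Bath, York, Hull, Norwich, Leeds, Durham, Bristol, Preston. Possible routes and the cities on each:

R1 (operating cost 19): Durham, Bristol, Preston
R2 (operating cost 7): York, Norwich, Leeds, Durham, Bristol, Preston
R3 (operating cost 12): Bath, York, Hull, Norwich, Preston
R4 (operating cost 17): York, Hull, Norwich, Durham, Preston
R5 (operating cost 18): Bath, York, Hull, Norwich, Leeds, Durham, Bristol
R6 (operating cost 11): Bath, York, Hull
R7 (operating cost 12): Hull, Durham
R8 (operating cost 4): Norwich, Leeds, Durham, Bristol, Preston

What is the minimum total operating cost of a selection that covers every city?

R6, R8 cover every city at operating cost 11 + 4 = 15.
Any cover uses at least 2 routes; among all covering selections none totals below 15.

15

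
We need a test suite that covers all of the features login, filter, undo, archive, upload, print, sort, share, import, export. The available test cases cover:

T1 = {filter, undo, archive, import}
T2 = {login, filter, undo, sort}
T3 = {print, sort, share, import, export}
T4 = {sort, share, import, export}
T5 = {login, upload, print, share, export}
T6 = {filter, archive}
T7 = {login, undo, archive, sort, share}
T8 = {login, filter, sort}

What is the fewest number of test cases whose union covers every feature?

T1, T2, T5 together cover {login, filter, undo, archive, upload, print, sort, share, import, export} — every feature.
No 2 of the 8 test cases cover everything (all 28 pairs fall short), so 3 is minimum.

3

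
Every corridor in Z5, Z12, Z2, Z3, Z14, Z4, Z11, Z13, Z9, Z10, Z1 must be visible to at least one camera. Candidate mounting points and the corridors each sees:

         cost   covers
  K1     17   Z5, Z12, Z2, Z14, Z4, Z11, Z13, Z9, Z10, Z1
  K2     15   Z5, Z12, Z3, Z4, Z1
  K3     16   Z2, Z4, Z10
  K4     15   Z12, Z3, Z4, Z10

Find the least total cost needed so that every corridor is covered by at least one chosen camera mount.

32

K1, K2 cover every corridor at cost 17 + 15 = 32.
Any cover uses at least 2 camera mounts; among all covering selections none totals below 32.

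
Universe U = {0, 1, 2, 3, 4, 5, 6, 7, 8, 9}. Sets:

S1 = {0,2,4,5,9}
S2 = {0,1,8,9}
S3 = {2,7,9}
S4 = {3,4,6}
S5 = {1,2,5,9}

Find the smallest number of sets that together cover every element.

4

S1, S2, S3, S4 together cover {0, 1, 2, 3, 4, 5, 6, 7, 8, 9} — every element.
No 3 of the 5 sets cover everything (all 10 triples fall short), so 4 is minimum.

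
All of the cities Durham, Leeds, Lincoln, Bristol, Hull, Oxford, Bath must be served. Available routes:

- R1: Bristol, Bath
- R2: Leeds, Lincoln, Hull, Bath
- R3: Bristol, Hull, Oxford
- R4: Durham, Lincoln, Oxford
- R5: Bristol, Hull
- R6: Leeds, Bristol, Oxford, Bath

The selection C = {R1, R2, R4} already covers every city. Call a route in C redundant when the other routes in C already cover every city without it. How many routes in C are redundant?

0

Drop R1: Bristol uncovered — not redundant.
Drop R2: Leeds, Hull uncovered — not redundant.
Drop R4: Durham, Oxford uncovered — not redundant.
None of the routes in C is redundant.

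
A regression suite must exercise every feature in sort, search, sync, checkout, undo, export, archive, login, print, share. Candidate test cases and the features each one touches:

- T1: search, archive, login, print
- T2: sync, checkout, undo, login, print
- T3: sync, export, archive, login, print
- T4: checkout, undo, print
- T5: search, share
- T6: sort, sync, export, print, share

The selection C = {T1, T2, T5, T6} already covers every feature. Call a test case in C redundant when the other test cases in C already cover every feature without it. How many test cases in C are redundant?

1

Drop T1: archive uncovered — not redundant.
Drop T2: checkout, undo uncovered — not redundant.
Drop T5: the rest still cover every feature — redundant.
Drop T6: sort, export uncovered — not redundant.
1 redundant: T5.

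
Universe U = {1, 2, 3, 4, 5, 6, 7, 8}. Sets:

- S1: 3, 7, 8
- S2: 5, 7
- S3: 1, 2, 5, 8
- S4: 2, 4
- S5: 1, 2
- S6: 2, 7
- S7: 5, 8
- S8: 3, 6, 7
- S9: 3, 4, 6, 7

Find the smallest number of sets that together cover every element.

2

S3, S9 together cover {1, 2, 3, 4, 5, 6, 7, 8} — every element.
No single set contains all 8 elements, so 2 is optimal.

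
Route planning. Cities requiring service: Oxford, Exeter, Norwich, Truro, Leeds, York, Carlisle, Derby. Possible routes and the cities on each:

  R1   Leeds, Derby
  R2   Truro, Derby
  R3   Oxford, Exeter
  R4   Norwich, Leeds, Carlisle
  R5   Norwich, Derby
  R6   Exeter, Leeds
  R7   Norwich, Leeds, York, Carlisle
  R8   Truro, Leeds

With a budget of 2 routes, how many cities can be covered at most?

Choosing R2, R7 covers {Norwich, Truro, Leeds, York, Carlisle, Derby} — 6 cities.
No choice of 2 routes does better; here Oxford, Exeter are left uncovered.

6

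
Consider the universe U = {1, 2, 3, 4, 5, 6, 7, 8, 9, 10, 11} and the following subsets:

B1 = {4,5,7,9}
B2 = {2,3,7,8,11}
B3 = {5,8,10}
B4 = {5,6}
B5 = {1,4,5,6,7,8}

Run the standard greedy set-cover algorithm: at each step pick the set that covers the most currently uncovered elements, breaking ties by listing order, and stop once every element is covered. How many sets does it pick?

4

Pick 1: B5 covers 6 new elements (1, 4, 5, 6, 7, 8).
Pick 2: B2 covers 3 new elements (2, 3, 11).
Pick 3: B1 covers 1 new elements (9).
Pick 4: B3 covers 1 new elements (10).
Greedy uses 4 sets.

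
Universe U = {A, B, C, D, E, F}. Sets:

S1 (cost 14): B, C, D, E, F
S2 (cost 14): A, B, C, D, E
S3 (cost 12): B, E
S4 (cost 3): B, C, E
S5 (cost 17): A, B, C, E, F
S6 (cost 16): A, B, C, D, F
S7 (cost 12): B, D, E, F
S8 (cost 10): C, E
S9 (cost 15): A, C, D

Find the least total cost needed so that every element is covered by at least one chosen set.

19

S4, S6 cover every element at cost 3 + 16 = 19.
Any cover uses at least 2 sets; among all covering selections none totals below 19.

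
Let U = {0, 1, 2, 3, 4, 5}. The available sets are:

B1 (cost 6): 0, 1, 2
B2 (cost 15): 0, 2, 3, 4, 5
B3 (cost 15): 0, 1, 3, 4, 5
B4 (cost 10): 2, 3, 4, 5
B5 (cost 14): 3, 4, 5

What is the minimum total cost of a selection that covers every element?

B1, B4 cover every element at cost 6 + 10 = 16.
Any cover uses at least 2 sets; among all covering selections none totals below 16.

16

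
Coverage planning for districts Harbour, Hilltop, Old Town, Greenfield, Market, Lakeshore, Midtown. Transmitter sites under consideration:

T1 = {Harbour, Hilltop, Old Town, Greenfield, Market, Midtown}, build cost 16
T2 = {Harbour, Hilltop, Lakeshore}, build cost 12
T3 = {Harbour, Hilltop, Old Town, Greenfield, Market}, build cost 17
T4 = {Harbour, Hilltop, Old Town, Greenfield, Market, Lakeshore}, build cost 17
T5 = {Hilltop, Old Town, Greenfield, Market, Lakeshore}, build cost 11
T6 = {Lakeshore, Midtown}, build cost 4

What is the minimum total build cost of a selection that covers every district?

20

T1, T6 cover every district at build cost 16 + 4 = 20.
Any cover uses at least 2 transmitter sites; among all covering selections none totals below 20.
Greedy by coverage-per-build cost would pick T6, T5, T2 for 27 — worse than the optimum 20.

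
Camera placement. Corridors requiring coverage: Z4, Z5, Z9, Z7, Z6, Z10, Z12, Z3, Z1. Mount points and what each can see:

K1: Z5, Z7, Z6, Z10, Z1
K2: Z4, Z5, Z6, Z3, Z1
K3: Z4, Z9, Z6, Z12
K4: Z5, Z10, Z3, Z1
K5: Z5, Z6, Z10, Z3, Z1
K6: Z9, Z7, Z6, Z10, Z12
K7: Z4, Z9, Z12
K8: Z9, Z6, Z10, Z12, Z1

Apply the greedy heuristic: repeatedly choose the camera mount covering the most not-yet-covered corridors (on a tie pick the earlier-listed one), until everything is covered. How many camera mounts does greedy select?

3

Pick 1: K1 covers 5 new corridors (Z5, Z7, Z6, Z10, Z1).
Pick 2: K3 covers 3 new corridors (Z4, Z9, Z12).
Pick 3: K2 covers 1 new corridors (Z3).
Greedy uses 3 camera mounts. (The true minimum is 2.)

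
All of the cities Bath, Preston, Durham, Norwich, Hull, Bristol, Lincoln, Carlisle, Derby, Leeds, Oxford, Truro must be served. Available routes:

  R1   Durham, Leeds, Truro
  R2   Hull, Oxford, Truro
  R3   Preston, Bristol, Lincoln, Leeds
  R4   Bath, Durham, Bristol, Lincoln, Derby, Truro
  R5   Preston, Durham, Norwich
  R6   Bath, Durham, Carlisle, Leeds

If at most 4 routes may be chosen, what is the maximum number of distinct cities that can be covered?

Choosing R2, R4, R5, R6 covers {Bath, Preston, Durham, Norwich, Hull, Bristol, Lincoln, Carlisle, Derby, Leeds, Oxford, Truro} — 12 cities.
That is all 12 cities.

12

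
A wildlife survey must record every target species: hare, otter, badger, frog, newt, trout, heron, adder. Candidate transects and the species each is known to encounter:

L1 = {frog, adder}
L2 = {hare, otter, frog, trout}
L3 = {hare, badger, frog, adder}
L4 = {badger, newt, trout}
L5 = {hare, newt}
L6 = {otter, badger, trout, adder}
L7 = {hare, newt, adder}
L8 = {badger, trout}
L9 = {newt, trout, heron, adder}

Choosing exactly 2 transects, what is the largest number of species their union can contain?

7

Choosing L2, L9 covers {hare, otter, frog, newt, trout, heron, adder} — 7 species.
No choice of 2 transects does better; here badger is left uncovered.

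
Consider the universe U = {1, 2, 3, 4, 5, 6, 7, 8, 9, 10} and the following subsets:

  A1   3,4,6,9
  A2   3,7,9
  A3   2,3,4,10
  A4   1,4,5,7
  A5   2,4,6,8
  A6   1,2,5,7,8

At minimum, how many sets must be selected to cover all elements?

3

A1, A3, A6 together cover {1, 2, 3, 4, 5, 6, 7, 8, 9, 10} — every element.
No 2 of the 6 sets cover everything (all 15 pairs fall short), so 3 is minimum.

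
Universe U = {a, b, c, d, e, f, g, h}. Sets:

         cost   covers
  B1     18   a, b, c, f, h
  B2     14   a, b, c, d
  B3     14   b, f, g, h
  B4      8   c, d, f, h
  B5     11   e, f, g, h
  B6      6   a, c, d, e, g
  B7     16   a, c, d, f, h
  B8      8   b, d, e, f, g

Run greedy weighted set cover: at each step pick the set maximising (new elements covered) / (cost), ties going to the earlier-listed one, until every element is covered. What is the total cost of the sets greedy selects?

22

Pick 1: B6 adds 5 new (a, c, d, e, g) at cost 6 (ratio 5/6).
Pick 2: B4 adds 2 new (f, h) at cost 8 (ratio 2/8).
Pick 3: B8 adds 1 new (b) at cost 8 (ratio 1/8).
Greedy total cost: 6 + 8 + 8 = 22. (The true optimum is 20, so greedy overshoots here.)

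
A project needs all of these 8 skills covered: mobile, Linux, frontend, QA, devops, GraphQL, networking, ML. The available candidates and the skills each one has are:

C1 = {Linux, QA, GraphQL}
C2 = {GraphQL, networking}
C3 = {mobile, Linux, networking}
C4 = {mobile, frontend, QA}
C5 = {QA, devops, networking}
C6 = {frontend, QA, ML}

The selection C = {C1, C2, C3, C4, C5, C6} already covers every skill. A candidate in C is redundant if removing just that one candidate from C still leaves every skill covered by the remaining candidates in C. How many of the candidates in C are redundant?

4

Drop C1: the rest still cover every skill — redundant.
Drop C2: the rest still cover every skill — redundant.
Drop C3: the rest still cover every skill — redundant.
Drop C4: the rest still cover every skill — redundant.
Drop C5: devops uncovered — not redundant.
Drop C6: ML uncovered — not redundant.
4 redundant: C1, C2, C3, C4.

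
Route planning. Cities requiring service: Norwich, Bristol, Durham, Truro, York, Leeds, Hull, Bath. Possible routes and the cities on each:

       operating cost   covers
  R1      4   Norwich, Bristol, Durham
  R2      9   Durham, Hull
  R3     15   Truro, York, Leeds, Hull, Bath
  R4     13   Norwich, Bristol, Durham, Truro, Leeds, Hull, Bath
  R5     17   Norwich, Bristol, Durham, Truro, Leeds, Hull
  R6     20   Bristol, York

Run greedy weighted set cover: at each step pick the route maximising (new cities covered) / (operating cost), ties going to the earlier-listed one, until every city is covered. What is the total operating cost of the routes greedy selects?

Pick 1: R1 adds 3 new (Norwich, Bristol, Durham) at operating cost 4 (ratio 3/4).
Pick 2: R3 adds 5 new (Truro, York, Leeds, Hull, Bath) at operating cost 15 (ratio 5/15).
Greedy total operating cost: 4 + 15 = 19.

19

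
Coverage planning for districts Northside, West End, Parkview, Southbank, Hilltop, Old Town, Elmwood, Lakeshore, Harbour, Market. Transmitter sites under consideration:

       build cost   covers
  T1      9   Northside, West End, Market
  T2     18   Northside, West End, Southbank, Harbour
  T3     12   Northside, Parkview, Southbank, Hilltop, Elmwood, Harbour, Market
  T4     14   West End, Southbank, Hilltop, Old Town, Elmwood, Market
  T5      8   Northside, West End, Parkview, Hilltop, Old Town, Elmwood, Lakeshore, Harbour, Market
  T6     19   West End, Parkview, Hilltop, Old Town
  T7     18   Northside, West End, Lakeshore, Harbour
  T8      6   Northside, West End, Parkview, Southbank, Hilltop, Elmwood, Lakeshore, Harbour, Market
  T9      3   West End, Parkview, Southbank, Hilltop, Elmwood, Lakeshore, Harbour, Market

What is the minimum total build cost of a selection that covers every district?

11

T5, T9 cover every district at build cost 8 + 3 = 11.
Any cover uses at least 2 transmitter sites; among all covering selections none totals below 11.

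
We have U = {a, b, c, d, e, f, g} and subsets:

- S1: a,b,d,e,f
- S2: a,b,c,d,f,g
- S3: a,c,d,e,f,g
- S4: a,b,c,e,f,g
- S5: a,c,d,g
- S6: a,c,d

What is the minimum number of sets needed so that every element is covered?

S1, S2 together cover {a, b, c, d, e, f, g} — every element.
No single set contains all 7 elements, so 2 is optimal.

2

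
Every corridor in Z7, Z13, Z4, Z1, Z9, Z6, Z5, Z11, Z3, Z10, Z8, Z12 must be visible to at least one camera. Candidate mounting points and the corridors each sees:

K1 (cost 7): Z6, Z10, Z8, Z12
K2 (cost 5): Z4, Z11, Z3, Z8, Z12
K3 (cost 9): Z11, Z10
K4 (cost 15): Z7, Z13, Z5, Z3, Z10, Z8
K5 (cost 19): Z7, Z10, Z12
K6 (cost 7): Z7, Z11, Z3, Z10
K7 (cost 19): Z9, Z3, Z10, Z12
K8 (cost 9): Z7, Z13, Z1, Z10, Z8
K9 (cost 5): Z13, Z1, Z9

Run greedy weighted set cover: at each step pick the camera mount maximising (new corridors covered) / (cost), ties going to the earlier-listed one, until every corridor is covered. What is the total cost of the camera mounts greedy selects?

39

Pick 1: K2 adds 5 new (Z4, Z11, Z3, Z8, Z12) at cost 5 (ratio 5/5).
Pick 2: K9 adds 3 new (Z13, Z1, Z9) at cost 5 (ratio 3/5).
Pick 3: K1 adds 2 new (Z6, Z10) at cost 7 (ratio 2/7).
Pick 4: K6 adds 1 new (Z7) at cost 7 (ratio 1/7).
Pick 5: K4 adds 1 new (Z5) at cost 15 (ratio 1/15).
Greedy total cost: 5 + 5 + 7 + 7 + 15 = 39. (The true optimum is 32, so greedy overshoots here.)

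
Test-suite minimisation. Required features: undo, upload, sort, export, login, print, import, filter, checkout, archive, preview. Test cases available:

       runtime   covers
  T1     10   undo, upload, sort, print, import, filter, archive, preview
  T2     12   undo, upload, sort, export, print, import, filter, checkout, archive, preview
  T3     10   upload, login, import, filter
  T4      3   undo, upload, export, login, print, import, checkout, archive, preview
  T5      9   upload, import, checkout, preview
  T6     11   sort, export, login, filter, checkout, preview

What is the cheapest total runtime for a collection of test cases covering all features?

13

T1, T4 cover every feature at runtime 10 + 3 = 13.
Any cover uses at least 2 test cases; among all covering selections none totals below 13.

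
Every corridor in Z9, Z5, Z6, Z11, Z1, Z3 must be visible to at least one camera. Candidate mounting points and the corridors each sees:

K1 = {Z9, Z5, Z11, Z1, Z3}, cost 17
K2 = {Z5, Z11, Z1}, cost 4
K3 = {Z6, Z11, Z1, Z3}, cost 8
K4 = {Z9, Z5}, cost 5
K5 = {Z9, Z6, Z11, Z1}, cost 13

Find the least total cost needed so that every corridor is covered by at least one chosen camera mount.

K3, K4 cover every corridor at cost 8 + 5 = 13.
Any cover uses at least 2 camera mounts; among all covering selections none totals below 13.

13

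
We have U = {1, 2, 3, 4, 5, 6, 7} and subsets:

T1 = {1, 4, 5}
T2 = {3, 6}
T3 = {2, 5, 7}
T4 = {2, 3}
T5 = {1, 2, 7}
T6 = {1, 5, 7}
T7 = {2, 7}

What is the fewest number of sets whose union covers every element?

T1, T2, T3 together cover {1, 2, 3, 4, 5, 6, 7} — every element.
No 2 of the 7 sets cover everything (all 21 pairs fall short), so 3 is minimum.

3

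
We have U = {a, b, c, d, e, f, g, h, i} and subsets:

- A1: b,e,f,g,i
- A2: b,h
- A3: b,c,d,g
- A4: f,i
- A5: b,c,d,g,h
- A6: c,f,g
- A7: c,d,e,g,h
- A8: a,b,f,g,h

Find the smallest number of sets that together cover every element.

A1, A3, A8 together cover {a, b, c, d, e, f, g, h, i} — every element.
No 2 of the 8 sets cover everything (all 28 pairs fall short), so 3 is minimum.

3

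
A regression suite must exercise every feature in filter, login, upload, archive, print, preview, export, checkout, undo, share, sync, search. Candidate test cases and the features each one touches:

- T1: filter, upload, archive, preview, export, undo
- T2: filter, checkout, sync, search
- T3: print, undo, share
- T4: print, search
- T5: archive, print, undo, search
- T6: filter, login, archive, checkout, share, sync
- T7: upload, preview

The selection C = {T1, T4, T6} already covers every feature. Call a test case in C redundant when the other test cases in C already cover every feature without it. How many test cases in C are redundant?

0

Drop T1: upload, preview, export, undo uncovered — not redundant.
Drop T4: print, search uncovered — not redundant.
Drop T6: login, checkout, share, sync uncovered — not redundant.
None of the test cases in C is redundant.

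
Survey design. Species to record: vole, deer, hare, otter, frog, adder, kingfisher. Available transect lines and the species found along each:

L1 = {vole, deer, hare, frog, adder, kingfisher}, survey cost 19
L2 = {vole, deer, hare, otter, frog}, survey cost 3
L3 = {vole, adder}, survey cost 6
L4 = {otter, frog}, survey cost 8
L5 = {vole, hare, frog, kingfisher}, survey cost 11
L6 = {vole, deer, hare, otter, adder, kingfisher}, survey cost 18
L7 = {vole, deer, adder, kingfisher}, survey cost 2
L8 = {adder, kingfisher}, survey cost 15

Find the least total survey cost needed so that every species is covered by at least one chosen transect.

L2, L7 cover every species at survey cost 3 + 2 = 5.
Any cover uses at least 2 transects; among all covering selections none totals below 5.

5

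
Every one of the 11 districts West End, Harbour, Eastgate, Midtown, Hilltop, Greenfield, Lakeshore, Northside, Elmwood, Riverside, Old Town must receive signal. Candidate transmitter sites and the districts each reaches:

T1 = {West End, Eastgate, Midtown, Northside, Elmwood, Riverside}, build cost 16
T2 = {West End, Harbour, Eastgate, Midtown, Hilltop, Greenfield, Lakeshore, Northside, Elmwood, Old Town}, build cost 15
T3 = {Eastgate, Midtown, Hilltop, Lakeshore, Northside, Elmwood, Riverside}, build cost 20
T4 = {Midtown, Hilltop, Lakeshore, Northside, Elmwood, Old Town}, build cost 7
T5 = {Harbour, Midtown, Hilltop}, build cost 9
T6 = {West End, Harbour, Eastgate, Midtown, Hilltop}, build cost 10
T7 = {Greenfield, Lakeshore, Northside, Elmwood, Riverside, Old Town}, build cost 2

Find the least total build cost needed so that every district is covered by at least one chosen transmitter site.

12

T6, T7 cover every district at build cost 10 + 2 = 12.
Any cover uses at least 2 transmitter sites; among all covering selections none totals below 12.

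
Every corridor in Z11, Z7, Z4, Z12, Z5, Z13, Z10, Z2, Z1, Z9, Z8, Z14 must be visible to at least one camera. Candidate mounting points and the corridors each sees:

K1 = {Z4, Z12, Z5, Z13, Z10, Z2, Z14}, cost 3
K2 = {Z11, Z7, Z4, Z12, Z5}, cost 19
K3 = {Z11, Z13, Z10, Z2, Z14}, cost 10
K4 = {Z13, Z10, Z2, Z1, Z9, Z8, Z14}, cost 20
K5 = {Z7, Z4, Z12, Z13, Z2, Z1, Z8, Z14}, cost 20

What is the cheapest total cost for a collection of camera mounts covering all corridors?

39

K2, K4 cover every corridor at cost 19 + 20 = 39.
Any cover uses at least 2 camera mounts; among all covering selections none totals below 39.
Greedy by coverage-per-cost would pick K1, K4, K2 for 42 — worse than the optimum 39.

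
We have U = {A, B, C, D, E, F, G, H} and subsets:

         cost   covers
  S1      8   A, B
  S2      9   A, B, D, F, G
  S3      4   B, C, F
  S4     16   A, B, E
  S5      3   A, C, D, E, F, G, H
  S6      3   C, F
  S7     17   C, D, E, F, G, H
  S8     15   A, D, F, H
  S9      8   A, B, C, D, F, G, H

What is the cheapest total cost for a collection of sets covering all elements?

S3, S5 cover every element at cost 4 + 3 = 7.
Any cover uses at least 2 sets; among all covering selections none totals below 7.

7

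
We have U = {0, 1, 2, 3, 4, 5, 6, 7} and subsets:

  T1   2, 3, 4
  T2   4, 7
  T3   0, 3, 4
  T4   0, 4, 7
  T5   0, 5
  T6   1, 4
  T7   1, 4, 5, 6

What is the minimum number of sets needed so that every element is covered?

T1, T4, T7 together cover {0, 1, 2, 3, 4, 5, 6, 7} — every element.
No 2 of the 7 sets cover everything (all 21 pairs fall short), so 3 is minimum.

3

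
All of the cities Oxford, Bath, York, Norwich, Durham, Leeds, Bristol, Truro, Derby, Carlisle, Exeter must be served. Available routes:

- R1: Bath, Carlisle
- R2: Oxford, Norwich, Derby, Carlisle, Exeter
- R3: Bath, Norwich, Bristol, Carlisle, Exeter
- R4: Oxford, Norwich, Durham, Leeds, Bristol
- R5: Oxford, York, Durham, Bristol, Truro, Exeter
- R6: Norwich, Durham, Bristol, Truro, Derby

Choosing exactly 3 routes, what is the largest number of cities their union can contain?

Choosing R1, R2, R5 covers {Oxford, Bath, York, Norwich, Durham, Bristol, Truro, Derby, Carlisle, Exeter} — 10 cities.
No choice of 3 routes does better; here Leeds is left uncovered.

10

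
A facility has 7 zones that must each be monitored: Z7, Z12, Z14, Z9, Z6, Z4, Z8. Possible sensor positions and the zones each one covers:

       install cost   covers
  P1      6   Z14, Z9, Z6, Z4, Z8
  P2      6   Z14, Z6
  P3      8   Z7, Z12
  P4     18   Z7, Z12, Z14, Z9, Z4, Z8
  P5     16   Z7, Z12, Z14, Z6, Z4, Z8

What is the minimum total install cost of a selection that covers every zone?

14

P1, P3 cover every zone at install cost 6 + 8 = 14.
Any cover uses at least 2 sensor positions; among all covering selections none totals below 14.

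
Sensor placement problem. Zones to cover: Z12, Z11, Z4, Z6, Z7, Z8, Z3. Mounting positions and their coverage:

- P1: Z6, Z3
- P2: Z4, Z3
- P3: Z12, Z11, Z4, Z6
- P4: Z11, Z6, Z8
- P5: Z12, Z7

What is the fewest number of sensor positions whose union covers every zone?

3

P2, P4, P5 together cover {Z12, Z11, Z4, Z6, Z7, Z8, Z3} — every zone.
No 2 of the 5 sensor positions cover everything (all 10 pairs fall short), so 3 is minimum.
Greedy (largest uncovered first) would take P3, P1, P4, P5 — 4 sensor positions — but 3 suffice.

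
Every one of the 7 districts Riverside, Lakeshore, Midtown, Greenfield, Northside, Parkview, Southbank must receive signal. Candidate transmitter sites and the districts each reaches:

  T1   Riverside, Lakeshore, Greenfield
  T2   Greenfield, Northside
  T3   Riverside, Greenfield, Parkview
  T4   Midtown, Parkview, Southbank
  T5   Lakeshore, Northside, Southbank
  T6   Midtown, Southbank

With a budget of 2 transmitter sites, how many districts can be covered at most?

Choosing T1, T4 covers {Riverside, Lakeshore, Midtown, Greenfield, Parkview, Southbank} — 6 districts.
No choice of 2 transmitter sites does better; here Northside is left uncovered.

6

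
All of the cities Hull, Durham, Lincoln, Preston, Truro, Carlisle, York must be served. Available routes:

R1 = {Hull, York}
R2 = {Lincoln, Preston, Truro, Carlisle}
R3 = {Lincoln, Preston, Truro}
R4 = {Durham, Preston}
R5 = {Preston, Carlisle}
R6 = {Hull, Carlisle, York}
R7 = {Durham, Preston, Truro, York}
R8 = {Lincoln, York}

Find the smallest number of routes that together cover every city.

3

R1, R2, R4 together cover {Hull, Durham, Lincoln, Preston, Truro, Carlisle, York} — every city.
No 2 of the 8 routes cover everything (all 28 pairs fall short), so 3 is minimum.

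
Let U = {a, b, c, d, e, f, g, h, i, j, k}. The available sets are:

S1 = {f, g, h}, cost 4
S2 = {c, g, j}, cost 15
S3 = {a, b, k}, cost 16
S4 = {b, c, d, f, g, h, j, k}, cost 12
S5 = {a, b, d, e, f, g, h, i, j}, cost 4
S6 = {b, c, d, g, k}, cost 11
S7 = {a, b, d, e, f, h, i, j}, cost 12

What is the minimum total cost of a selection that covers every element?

S5, S6 cover every element at cost 4 + 11 = 15.
Any cover uses at least 2 sets; among all covering selections none totals below 15.

15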